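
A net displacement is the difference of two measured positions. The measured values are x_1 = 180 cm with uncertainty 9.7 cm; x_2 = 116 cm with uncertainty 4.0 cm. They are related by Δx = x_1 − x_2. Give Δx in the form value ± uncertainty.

64.0 ± 10.5 cm

Δx is a linear combination, so absolute uncertainties add in quadrature:
  (δx_1)² = 94.1;  (δx_2)² = 16.0
δΔx = √(110) = 10.5 cm
Δx = 64.0 cm.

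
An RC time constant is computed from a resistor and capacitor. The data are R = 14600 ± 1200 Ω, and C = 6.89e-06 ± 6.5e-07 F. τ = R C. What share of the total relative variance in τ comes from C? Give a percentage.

(δτ/τ)² = (1·δR/R)² + (1·δC/C)²
  R term: (1×0.0822)² = 0.00676
  C term: (1×0.0943)² = 0.00890
Total = 0.0157. Share from C = 0.00890/0.0157 = 0.568.

56.8%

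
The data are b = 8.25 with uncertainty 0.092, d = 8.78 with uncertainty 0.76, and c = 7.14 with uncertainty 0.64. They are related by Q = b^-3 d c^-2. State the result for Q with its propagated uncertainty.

(3.07 ± 0.619) × 10^-4

Each factor contributes (exponent × relative error)² to (δQ/Q)²:
  (-3·δb/b)² = (-3×0.0112)² = 0.00112;  (1·δd/d)² = (1×0.0866)² = 0.00749;  (-2·δc/c)² = (-2×0.0896)² = 0.0321
δQ/Q = √(0.0408) = 0.202
Q = 0.000307, so δQ = 0.202 × 0.000307 = 6.19e-05.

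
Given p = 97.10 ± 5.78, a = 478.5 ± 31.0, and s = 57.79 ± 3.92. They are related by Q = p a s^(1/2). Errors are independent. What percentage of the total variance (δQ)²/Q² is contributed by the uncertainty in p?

(δQ/Q)² = (1·δp/p)² + (1·δa/a)² + (½·δs/s)²
  p term: (1×0.0595)² = 0.00354
  a term: (1×0.0648)² = 0.00420
  s term: (0.5×0.0678)² = 0.00115
Total = 0.00889. Share from p = 0.00354/0.00889 = 0.399.

39.9%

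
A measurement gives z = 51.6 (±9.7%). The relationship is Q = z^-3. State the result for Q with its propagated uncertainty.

(7.28 ± 2.12) × 10^-6

Since Q is a product/quotient, work with relative uncertainties:
  (-3·δz/z)² = (-3×0.0970)² = 0.0847
δQ/Q = √(0.0847) = 0.291
Q = 7.28e-06, so δQ = 0.291 × 7.28e-06 = 2.12e-06.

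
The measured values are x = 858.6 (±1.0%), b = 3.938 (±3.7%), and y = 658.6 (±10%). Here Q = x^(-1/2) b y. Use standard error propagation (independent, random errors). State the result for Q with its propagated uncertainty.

88.51 ± 9.45

Products/powers → add relative errors in quadrature, weighted by exponent:
  (−½·δx/x)² = (-0.5×0.0100)² = 2.5e-05;  (1·δb/b)² = (1×0.0370)² = 0.00137;  (1·δy/y)² = (1×0.100)² = 0.0100
δQ/Q = √(0.0114) = 0.107
Q = 88.51, so δQ = 0.107 × 88.51 = 9.45.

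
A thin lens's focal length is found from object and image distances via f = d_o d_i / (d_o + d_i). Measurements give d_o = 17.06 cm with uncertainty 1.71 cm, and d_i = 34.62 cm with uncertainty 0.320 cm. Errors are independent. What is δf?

0.768 cm

∂f/∂d_o = (d_i/(d_o+d_i))² = 0.449;  ∂f/∂d_i = (d_o/(d_o+d_i))² = 0.109
δf = √((∂f/∂d_o · δd_o)² + (∂f/∂d_i · δd_i)²) = √(0.589 + 0.00122) = 0.768 cm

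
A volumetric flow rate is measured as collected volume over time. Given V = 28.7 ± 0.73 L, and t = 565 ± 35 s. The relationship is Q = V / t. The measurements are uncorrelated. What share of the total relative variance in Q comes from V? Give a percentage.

(δQ/Q)² = (1·δV/V)² + (-1·δt/t)²
  V term: (1×0.0254)² = 0.000647
  t term: (-1×0.0619)² = 0.00384
Total = 0.00448. Share from V = 0.000647/0.00448 = 0.144.

14.4%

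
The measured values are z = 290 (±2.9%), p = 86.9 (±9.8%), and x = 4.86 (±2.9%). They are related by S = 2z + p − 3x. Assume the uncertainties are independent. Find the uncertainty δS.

18.9

S is a linear combination, so absolute uncertainties add in quadrature:
  (2·δz)² = 283;  (δp)² = 72.5;  (3·δx)² = 0.179
δS = √(356) = 18.9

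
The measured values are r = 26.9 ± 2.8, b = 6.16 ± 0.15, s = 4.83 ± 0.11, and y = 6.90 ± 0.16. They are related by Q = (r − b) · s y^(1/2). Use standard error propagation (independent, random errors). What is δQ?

36.2

Let u = r − b = 20.7. δu = √(δr² + δb²) = √(7.84 + 0.0225) = 2.80, so δu/u = 0.135.
Q is then a monomial in u, s, y:
δQ/Q = √((δu/u)² + (1·δs/s)² + (½·δy/y)²) = √(0.0183 + 0.000519 + 0.000134) = 0.138
Q = 263, so δQ = 0.138 × 263 = 36.2.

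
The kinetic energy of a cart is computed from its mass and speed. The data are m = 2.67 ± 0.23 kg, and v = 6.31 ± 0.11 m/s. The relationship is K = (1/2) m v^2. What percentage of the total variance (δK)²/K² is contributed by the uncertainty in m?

85.9%

(δK/K)² = (1·δm/m)² + (2·δv/v)²
  m term: (1×0.0861)² = 0.00742
  v term: (2×0.0174)² = 0.00122
Total = 0.00864. Share from m = 0.00742/0.00864 = 0.859.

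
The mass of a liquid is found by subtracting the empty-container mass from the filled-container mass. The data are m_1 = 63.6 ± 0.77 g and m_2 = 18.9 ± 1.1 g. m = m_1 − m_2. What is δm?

1.34 g

Each term contributes (cᵢ δxᵢ)² to (δm)²:
  (δm_1)² = 0.593;  (δm_2)² = 1.21
δm = √(1.80) = 1.34 g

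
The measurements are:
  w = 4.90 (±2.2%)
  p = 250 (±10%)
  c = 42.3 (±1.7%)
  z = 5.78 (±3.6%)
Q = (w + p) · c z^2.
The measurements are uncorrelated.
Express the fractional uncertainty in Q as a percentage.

Let u = w + p = 255. δu = √(δw² + δp²) = √(0.0116 + 625) = 25.0, so δu/u = 0.0981.
Q is then a monomial in u, c, z:
δQ/Q = √((δu/u)² + (1·δc/c)² + (2·δz/z)²) = √(0.00962 + 0.000289 + 0.00518) = 0.123

12.3%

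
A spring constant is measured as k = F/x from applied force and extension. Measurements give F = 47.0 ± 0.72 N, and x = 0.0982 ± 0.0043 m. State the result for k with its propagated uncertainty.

k is a product of powers, so relative uncertainties combine in quadrature:
  (1·δF/F)² = (1×0.0153)² = 0.000235;  (-1·δx/x)² = (-1×0.0438)² = 0.00192
δk/k = √(0.00215) = 0.0464
k = 479 N/m, so δk = 0.0464 × 479 = 22.2 N/m.

479 ± 22.2 N/m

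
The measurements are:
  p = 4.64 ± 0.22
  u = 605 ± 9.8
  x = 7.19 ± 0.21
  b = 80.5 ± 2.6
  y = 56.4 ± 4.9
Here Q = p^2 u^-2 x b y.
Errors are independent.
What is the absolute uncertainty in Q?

0.268

Each factor contributes (exponent × relative error)² to (δQ/Q)²:
  (2·δp/p)² = (2×0.0474)² = 0.00899;  (-2·δu/u)² = (-2×0.0162)² = 0.00105;  (1·δx/x)² = (1×0.0292)² = 0.000853;  (1·δb/b)² = (1×0.0323)² = 0.00104;  (1·δy/y)² = (1×0.0869)² = 0.00755
δQ/Q = √(0.0195) = 0.140
Q = 1.92, so δQ = 0.140 × 1.92 = 0.268.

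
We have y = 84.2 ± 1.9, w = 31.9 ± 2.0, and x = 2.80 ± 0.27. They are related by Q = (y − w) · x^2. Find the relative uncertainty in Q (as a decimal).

0.200

Let u = y − w = 52.3. δu = √(δy² + δw²) = √(3.61 + 4.00) = 2.76, so δu/u = 0.0527.
Q is then a monomial in u, x:
δQ/Q = √((δu/u)² + (2·δx/x)²) = √(0.00278 + 0.0372) = 0.200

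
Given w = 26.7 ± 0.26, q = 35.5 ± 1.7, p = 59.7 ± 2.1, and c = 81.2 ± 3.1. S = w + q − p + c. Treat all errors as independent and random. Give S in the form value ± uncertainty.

83.7 ± 4.12

S is a linear combination, so absolute uncertainties add in quadrature:
  (δw)² = 0.0676;  (δq)² = 2.89;  (δp)² = 4.41;  (δc)² = 9.61
δS = √(17.0) = 4.12
S = 83.7.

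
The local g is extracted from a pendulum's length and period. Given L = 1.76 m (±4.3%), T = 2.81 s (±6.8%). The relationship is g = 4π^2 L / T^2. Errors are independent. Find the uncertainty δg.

Since g is a product/quotient, work with relative uncertainties:
  (1·δL/L)² = (1×0.0430)² = 0.00185;  (-2·δT/T)² = (-2×0.0680)² = 0.0185
δg/g = √(0.0203) = 0.143
g = 8.80 m/s^2, so δg = 0.143 × 8.80 = 1.26 m/s^2.

1.26 m/s^2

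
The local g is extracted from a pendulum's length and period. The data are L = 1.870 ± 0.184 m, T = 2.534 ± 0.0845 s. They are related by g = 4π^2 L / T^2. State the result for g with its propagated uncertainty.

For a monomial g ∝ L, T^-2, fractional errors add in quadrature:
  (1·δL/L)² = (1×0.0984)² = 0.00968;  (-2·δT/T)² = (-2×0.0333)² = 0.00445
δg/g = √(0.0141) = 0.119
g = 11.50 m/s^2, so δg = 0.119 × 11.50 = 1.37 m/s^2.

11.50 ± 1.37 m/s^2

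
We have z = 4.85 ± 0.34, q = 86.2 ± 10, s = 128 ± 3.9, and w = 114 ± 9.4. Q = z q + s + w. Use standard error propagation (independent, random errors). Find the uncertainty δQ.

57.6

Let p = z·q = 418. δp/p = √((1·δz/z)² + (1·δq/q)²) = √(0.00491 + 0.0135) = 0.136, so δp = 56.7.
Q = p + s + w: δQ = √(δp² + δs² + δw²) = √(3210 + 15.2 + 88.4) = 57.6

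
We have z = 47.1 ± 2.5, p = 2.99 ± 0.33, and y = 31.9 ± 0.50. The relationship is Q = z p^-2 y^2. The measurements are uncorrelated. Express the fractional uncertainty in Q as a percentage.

Since Q is a product/quotient, work with relative uncertainties:
  (1·δz/z)² = (1×0.0531)² = 0.00282;  (-2·δp/p)² = (-2×0.110)² = 0.0487;  (2·δy/y)² = (2×0.0157)² = 0.000983
δQ/Q = √(0.0525) = 0.229

22.9%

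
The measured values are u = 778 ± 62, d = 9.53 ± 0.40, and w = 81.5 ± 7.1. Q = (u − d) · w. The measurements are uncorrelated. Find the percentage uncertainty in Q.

Let h = u − d = 768. δh = √(δu² + δd²) = √(3840 + 0.160) = 62.0, so δh/h = 0.0807.
Q is then a monomial in h, w:
δQ/Q = √((δh/h)² + (1·δw/w)²) = √(0.00651 + 0.00759) = 0.119

11.9%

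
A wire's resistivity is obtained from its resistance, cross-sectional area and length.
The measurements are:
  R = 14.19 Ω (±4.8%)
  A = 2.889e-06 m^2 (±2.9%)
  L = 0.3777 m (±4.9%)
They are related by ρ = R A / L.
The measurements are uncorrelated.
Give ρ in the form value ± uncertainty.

ρ is a product of powers, so relative uncertainties combine in quadrature:
  (1·δR/R)² = (1×0.0480)² = 0.00230;  (1·δA/A)² = (1×0.0290)² = 0.000841;  (-1·δL/L)² = (-1×0.0490)² = 0.00240
δρ/ρ = √(0.00555) = 0.0745
ρ = 0.0001085 Ω·m, so δρ = 0.0745 × 0.0001085 = 8.08e-06 Ω·m.

(1.085 ± 0.0808) × 10^-4 Ω·m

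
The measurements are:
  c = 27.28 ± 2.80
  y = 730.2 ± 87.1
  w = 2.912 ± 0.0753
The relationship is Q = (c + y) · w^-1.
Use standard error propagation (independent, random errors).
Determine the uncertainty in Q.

Let u = c + y = 757.5. δu = √(δc² + δy²) = √(7.84 + 7590) = 87.1, so δu/u = 0.115.
Q is then a monomial in u, w:
δQ/Q = √((δu/u)² + (-1·δw/w)²) = √(0.0132 + 0.000669) = 0.118
Q = 260.1, so δQ = 0.118 × 260.1 = 30.7.

30.7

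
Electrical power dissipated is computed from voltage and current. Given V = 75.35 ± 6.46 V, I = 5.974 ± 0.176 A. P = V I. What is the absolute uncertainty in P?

40.8 W

Products/powers → add relative errors in quadrature, weighted by exponent:
  (1·δV/V)² = (1×0.0857)² = 0.00735;  (1·δI/I)² = (1×0.0295)² = 0.000868
δP/P = √(0.00822) = 0.0907
P = 450.1 W, so δP = 0.0907 × 450.1 = 40.8 W.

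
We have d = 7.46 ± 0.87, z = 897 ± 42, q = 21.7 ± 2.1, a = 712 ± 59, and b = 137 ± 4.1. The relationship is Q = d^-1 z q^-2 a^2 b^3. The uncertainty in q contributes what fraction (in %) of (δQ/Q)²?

42.2%

(δQ/Q)² = (-1·δd/d)² + (1·δz/z)² + (-2·δq/q)² + (2·δa/a)² + (3·δb/b)²
  d term: (-1×0.117)² = 0.0136
  z term: (1×0.0468)² = 0.00219
  q term: (-2×0.0968)² = 0.0375
  a term: (2×0.0829)² = 0.0275
  b term: (3×0.0299)² = 0.00806
Total = 0.0888. Share from q = 0.0375/0.0888 = 0.422.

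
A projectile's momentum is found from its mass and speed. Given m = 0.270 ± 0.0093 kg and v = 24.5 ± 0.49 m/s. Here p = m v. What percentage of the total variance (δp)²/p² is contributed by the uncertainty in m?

74.8%

(δp/p)² = (1·δm/m)² + (1·δv/v)²
  m term: (1×0.0344)² = 0.00119
  v term: (1×0.0200)² = 0.000400
Total = 0.00159. Share from m = 0.00119/0.00159 = 0.748.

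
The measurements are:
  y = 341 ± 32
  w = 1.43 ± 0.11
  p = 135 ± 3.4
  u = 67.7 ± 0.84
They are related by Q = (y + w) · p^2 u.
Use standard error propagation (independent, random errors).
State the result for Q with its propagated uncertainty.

(4.23 ± 0.452) × 10^8

Let h = y + w = 342. δh = √(δy² + δw²) = √(1020 + 0.0121) = 32.0, so δh/h = 0.0935.
Q is then a monomial in h, p, u:
δQ/Q = √((δh/h)² + (2·δp/p)² + (1·δu/u)²) = √(0.00873 + 0.00254 + 0.000154) = 0.107
Q = 4.23e+08, so δQ = 0.107 × 4.23e+08 = 4.52e+07.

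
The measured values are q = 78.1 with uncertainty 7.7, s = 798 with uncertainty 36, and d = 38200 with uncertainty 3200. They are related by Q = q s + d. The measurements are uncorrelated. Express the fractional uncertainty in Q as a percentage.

Let p = q·s = 62300. δp/p = √((1·δq/q)² + (1·δs/s)²) = √(0.00972 + 0.00204) = 0.108, so δp = 6760.
Q = p + d: δQ = √(δp² + δd²) = √(4.57e+07 + 1.02e+07) = 7480
Q = 1.01e+05, so δQ/Q = 7480/1.01e+05 = 0.0744.

7.44%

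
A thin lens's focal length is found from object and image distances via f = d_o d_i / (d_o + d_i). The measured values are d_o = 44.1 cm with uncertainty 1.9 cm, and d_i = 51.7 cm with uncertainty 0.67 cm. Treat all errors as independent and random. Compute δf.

0.571 cm

∂f/∂d_o = (d_i/(d_o+d_i))² = 0.291;  ∂f/∂d_i = (d_o/(d_o+d_i))² = 0.212
δf = √((∂f/∂d_o · δd_o)² + (∂f/∂d_i · δd_i)²) = √(0.306 + 0.0202) = 0.571 cm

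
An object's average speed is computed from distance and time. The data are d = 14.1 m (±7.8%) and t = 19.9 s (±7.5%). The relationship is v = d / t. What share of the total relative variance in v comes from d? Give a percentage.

(δv/v)² = (1·δd/d)² + (-1·δt/t)²
  d term: (1×0.0780)² = 0.00608
  t term: (-1×0.0750)² = 0.00562
Total = 0.0117. Share from d = 0.00608/0.0117 = 0.520.

52.0%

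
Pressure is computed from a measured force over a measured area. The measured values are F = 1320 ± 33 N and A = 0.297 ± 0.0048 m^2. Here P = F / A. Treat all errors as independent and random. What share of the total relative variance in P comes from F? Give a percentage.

70.5%

(δP/P)² = (1·δF/F)² + (-1·δA/A)²
  F term: (1×0.0250)² = 0.000625
  A term: (-1×0.0162)² = 0.000261
Total = 0.000886. Share from F = 0.000625/0.000886 = 0.705.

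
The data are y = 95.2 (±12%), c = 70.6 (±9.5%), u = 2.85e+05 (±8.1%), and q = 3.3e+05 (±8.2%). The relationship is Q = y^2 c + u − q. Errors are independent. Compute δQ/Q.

Let p = y^2·c = 6.4e+05. δp/p = √((2·δy/y)² + (1·δc/c)²) = √(0.0576 + 0.00903) = 0.258, so δp = 1.65e+05.
Q = p + u − q: δQ = √(δp² + δu² + δq²) = √(2.73e+10 + 5.33e+08 + 7.32e+08) = 1.69e+05
Q = 5.95e+05, so δQ/Q = 1.69e+05/5.95e+05 = 0.284.

0.284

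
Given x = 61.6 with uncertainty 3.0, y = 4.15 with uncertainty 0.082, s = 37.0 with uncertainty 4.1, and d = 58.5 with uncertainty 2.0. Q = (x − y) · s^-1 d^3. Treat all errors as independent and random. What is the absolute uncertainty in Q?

49700

Let u = x − y = 57.5. δu = √(δx² + δy²) = √(9.00 + 0.00672) = 3.00, so δu/u = 0.0522.
Q is then a monomial in u, s, d:
δQ/Q = √((δu/u)² + (-1·δs/s)² + (3·δd/d)²) = √(0.00273 + 0.0123 + 0.0105) = 0.160
Q = 3.11e+05, so δQ = 0.160 × 3.11e+05 = 49700.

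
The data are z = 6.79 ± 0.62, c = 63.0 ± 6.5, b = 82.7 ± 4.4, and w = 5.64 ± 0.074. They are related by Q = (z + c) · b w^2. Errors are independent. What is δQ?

Let u = z + c = 69.8. δu = √(δz² + δc²) = √(0.384 + 42.2) = 6.53, so δu/u = 0.0936.
Q is then a monomial in u, b, w:
δQ/Q = √((δu/u)² + (1·δb/b)² + (2·δw/w)²) = √(0.00875 + 0.00283 + 0.000689) = 0.111
Q = 1.84e+05, so δQ = 0.111 × 1.84e+05 = 20300.

20300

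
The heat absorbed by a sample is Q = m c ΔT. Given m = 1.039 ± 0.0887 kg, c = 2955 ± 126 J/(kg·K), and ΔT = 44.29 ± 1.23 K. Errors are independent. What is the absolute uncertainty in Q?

Relative error in a monomial: (δQ/Q)² = Σ (nᵢ · δxᵢ/xᵢ)².
  (1·δm/m)² = (1×0.0854)² = 0.00729;  (1·δc/c)² = (1×0.0426)² = 0.00182;  (1·δΔT/ΔT)² = (1×0.0278)² = 0.000771
δQ/Q = √(0.00988) = 0.0994
Q = 136000 J, so δQ = 0.0994 × 136000 = 13500 J.

13500 J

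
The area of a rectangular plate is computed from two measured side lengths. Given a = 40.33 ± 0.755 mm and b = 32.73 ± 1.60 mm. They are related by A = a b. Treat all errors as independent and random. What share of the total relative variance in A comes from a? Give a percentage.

(δA/A)² = (1·δa/a)² + (1·δb/b)²
  a term: (1×0.0187)² = 0.000350
  b term: (1×0.0489)² = 0.00239
Total = 0.00274. Share from a = 0.000350/0.00274 = 0.128.

12.8%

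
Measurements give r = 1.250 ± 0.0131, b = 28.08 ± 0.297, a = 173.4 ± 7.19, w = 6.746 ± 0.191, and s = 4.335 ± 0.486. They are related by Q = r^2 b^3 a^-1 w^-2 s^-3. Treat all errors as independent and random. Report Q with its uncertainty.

0.05381 ± 0.0186

Each factor contributes (exponent × relative error)² to (δQ/Q)²:
  (2·δr/r)² = (2×0.0105)² = 0.000439;  (3·δb/b)² = (3×0.0106)² = 0.00101;  (-1·δa/a)² = (-1×0.0415)² = 0.00172;  (-2·δw/w)² = (-2×0.0283)² = 0.00321;  (-3·δs/s)² = (-3×0.112)² = 0.113
δQ/Q = √(0.119) = 0.346
Q = 0.05381, so δQ = 0.346 × 0.05381 = 0.0186.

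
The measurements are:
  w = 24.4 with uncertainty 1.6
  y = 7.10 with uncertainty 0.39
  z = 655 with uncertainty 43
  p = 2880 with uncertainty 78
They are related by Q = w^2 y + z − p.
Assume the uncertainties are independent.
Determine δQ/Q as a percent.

Let h = w^2·y = 4230. δh/h = √((2·δw/w)² + (1·δy/y)²) = √(0.0172 + 0.00302) = 0.142, so δh = 601.
Q = h + z − p: δQ = √(δh² + δz² + δp²) = √(3.61e+05 + 1850 + 6080) = 608
Q = 2000, so δQ/Q = 608/2000 = 0.303.

30.3%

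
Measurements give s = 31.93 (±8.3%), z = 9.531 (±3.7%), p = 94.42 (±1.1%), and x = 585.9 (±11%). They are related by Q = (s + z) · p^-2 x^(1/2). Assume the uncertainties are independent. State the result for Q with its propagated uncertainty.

0.1126 ± 0.00986

Let u = s + z = 41.46. δu = √(δs² + δz²) = √(7.02 + 0.124) = 2.67, so δu/u = 0.0645.
Q is then a monomial in u, p, x:
δQ/Q = √((δu/u)² + (-2·δp/p)² + (½·δx/x)²) = √(0.00416 + 0.000484 + 0.00302) = 0.0876
Q = 0.1126, so δQ = 0.0876 × 0.1126 = 0.00986.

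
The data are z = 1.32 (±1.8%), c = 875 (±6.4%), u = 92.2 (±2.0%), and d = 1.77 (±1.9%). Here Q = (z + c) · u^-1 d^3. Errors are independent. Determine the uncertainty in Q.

Let w = z + c = 876. δw = √(δz² + δc²) = √(0.000565 + 3140) = 56.0, so δw/w = 0.0639.
Q is then a monomial in w, u, d:
δQ/Q = √((δw/w)² + (-1·δu/u)² + (3·δd/d)²) = √(0.00408 + 0.000400 + 0.00325) = 0.0879
Q = 52.7, so δQ = 0.0879 × 52.7 = 4.63.

4.63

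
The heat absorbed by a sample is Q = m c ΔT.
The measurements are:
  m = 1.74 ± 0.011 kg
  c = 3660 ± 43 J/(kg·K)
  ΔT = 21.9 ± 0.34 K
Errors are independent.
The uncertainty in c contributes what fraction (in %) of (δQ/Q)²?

32.9%

(δQ/Q)² = (1·δm/m)² + (1·δc/c)² + (1·δΔT/ΔT)²
  m term: (1×0.00632)² = 4e-05
  c term: (1×0.0117)² = 0.000138
  ΔT term: (1×0.0155)² = 0.000241
Total = 0.000419. Share from c = 0.000138/0.000419 = 0.329.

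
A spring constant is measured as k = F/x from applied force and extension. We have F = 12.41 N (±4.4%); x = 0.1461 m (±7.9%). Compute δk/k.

0.0904

Products/powers → add relative errors in quadrature, weighted by exponent:
  (1·δF/F)² = (1×0.0440)² = 0.00194;  (-1·δx/x)² = (-1×0.0790)² = 0.00624
δk/k = √(0.00818) = 0.0904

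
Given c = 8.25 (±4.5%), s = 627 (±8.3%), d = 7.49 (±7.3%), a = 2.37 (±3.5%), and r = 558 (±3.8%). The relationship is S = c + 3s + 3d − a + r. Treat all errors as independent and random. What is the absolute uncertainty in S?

Sums and differences: (δS)² = Σ (cᵢ δxᵢ)².
  (δc)² = 0.138;  (3·δs)² = 24400;  (3·δd)² = 2.69;  (δa)² = 0.00688;  (δr)² = 450
δS = √(24800) = 158

158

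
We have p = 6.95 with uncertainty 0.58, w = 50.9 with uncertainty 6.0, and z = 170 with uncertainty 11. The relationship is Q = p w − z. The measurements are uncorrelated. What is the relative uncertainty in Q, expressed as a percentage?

28.4%

Let h = p·w = 354. δh/h = √((1·δp/p)² + (1·δw/w)²) = √(0.00696 + 0.0139) = 0.144, so δh = 51.1.
Q = h − z: δQ = √(δh² + δz²) = √(2610 + 121) = 52.3
Q = 184, so δQ/Q = 52.3/184 = 0.284.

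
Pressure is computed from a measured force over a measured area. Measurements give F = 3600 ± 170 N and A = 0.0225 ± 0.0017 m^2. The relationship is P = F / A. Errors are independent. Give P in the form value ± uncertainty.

(1.60 ± 0.143) × 10^5 Pa

Products/powers → add relative errors in quadrature, weighted by exponent:
  (1·δF/F)² = (1×0.0472)² = 0.00223;  (-1·δA/A)² = (-1×0.0756)² = 0.00571
δP/P = √(0.00794) = 0.0891
P = 1.6e+05 Pa, so δP = 0.0891 × 1.6e+05 = 14300 Pa.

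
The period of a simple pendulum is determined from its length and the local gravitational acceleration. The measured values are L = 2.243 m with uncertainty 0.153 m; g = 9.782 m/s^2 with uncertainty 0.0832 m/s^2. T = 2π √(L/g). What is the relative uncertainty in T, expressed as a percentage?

3.44%

Relative error in a monomial: (δT/T)² = Σ (nᵢ · δxᵢ/xᵢ)².
  (½·δL/L)² = (0.5×0.0682)² = 0.00116;  (−½·δg/g)² = (-0.5×0.00851)² = 1.81e-05
δT/T = √(0.00118) = 0.0344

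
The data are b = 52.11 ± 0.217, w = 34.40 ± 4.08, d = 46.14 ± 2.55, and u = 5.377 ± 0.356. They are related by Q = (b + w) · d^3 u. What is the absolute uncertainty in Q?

8.44e+06

Let h = b + w = 86.51. δh = √(δb² + δw²) = √(0.0471 + 16.6) = 4.09, so δh/h = 0.0472.
Q is then a monomial in h, d, u:
δQ/Q = √((δh/h)² + (3·δd/d)² + (1·δu/u)²) = √(0.00223 + 0.0275 + 0.00438) = 0.185
Q = 4.569e+07, so δQ = 0.185 × 4.569e+07 = 8.44e+06.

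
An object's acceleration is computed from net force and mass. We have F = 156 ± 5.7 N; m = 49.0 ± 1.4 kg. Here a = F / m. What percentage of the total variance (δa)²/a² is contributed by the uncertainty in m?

(δa/a)² = (1·δF/F)² + (-1·δm/m)²
  F term: (1×0.0365)² = 0.00134
  m term: (-1×0.0286)² = 0.000816
Total = 0.00215. Share from m = 0.000816/0.00215 = 0.379.

37.9%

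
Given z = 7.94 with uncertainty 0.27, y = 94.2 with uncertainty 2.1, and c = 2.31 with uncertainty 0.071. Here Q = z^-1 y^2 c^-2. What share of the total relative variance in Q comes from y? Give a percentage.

28.7%

(δQ/Q)² = (-1·δz/z)² + (2·δy/y)² + (-2·δc/c)²
  z term: (-1×0.0340)² = 0.00116
  y term: (2×0.0223)² = 0.00199
  c term: (-2×0.0307)² = 0.00378
Total = 0.00692. Share from y = 0.00199/0.00692 = 0.287.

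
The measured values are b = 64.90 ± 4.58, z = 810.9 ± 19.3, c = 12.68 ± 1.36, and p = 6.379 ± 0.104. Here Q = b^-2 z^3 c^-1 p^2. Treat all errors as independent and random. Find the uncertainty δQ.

Products/powers → add relative errors in quadrature, weighted by exponent:
  (-2·δb/b)² = (-2×0.0706)² = 0.0199;  (3·δz/z)² = (3×0.0238)² = 0.00510;  (-1·δc/c)² = (-1×0.107)² = 0.0115;  (2·δp/p)² = (2×0.0163)² = 0.00106
δQ/Q = √(0.0376) = 0.194
Q = 406300, so δQ = 0.194 × 406300 = 78800.

78800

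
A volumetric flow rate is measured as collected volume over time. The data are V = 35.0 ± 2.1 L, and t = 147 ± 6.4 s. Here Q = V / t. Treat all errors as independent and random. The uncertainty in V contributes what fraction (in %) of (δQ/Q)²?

65.5%

(δQ/Q)² = (1·δV/V)² + (-1·δt/t)²
  V term: (1×0.0600)² = 0.00360
  t term: (-1×0.0435)² = 0.00190
Total = 0.00550. Share from V = 0.00360/0.00550 = 0.655.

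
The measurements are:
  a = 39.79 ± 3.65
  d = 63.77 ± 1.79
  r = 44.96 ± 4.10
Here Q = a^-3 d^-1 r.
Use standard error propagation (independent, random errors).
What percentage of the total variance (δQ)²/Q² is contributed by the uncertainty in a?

89.3%

(δQ/Q)² = (-3·δa/a)² + (-1·δd/d)² + (1·δr/r)²
  a term: (-3×0.0917)² = 0.0757
  d term: (-1×0.0281)² = 0.000788
  r term: (1×0.0912)² = 0.00832
Total = 0.0848. Share from a = 0.0757/0.0848 = 0.893.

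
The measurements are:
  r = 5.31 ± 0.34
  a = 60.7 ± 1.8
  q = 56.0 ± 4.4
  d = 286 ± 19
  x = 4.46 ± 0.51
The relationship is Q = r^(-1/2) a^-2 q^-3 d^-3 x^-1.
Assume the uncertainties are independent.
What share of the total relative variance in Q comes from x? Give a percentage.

11.6%

(δQ/Q)² = (−½·δr/r)² + (-2·δa/a)² + (-3·δq/q)² + (-3·δd/d)² + (-1·δx/x)²
  r term: (-0.5×0.0640)² = 0.00102
  a term: (-2×0.0297)² = 0.00352
  q term: (-3×0.0786)² = 0.0556
  d term: (-3×0.0664)² = 0.0397
  x term: (-1×0.114)² = 0.0131
Total = 0.113. Share from x = 0.0131/0.113 = 0.116.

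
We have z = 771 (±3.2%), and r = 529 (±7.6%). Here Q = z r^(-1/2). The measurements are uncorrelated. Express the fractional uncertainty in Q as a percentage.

4.97%

For a monomial Q ∝ z, r^(-1/2), fractional errors add in quadrature:
  (1·δz/z)² = (1×0.0320)² = 0.00102;  (−½·δr/r)² = (-0.5×0.0760)² = 0.00144
δQ/Q = √(0.00247) = 0.0497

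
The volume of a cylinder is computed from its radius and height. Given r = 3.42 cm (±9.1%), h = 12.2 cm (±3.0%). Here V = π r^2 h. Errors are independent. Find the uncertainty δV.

82.7 cm^3

Products/powers → add relative errors in quadrature, weighted by exponent:
  (2·δr/r)² = (2×0.0910)² = 0.0331;  (1·δh/h)² = (1×0.0300)² = 0.000900
δV/V = √(0.0340) = 0.184
V = 448 cm^3, so δV = 0.184 × 448 = 82.7 cm^3.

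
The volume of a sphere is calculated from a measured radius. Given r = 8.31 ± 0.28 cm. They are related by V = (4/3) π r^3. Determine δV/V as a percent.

10.1%

For a monomial V ∝ r^3, fractional errors add in quadrature:
  (3·δr/r)² = (3×0.0337)² = 0.0102
δV/V = √(0.0102) = 0.101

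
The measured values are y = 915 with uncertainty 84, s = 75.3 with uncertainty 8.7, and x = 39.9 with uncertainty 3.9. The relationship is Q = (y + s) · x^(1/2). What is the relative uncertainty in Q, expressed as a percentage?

Let u = y + s = 990. δu = √(δy² + δs²) = √(7060 + 75.7) = 84.4, so δu/u = 0.0853.
Q is then a monomial in u, x:
δQ/Q = √((δu/u)² + (½·δx/x)²) = √(0.00727 + 0.00239) = 0.0983

9.83%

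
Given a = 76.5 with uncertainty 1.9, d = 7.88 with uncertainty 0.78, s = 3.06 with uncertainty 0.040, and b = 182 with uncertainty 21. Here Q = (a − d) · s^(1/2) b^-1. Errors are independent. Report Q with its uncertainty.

0.660 ± 0.0787

Let u = a − d = 68.6. δu = √(δa² + δd²) = √(3.61 + 0.608) = 2.05, so δu/u = 0.0299.
Q is then a monomial in u, s, b:
δQ/Q = √((δu/u)² + (½·δs/s)² + (-1·δb/b)²) = √(0.000896 + 4.27e-05 + 0.0133) = 0.119
Q = 0.660, so δQ = 0.119 × 0.660 = 0.0787.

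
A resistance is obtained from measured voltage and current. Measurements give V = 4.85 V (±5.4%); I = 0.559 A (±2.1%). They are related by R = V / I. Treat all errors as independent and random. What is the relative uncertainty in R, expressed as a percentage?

5.79%

Since R is a product/quotient, work with relative uncertainties:
  (1·δV/V)² = (1×0.0540)² = 0.00292;  (-1·δI/I)² = (-1×0.0210)² = 0.000441
δR/R = √(0.00336) = 0.0579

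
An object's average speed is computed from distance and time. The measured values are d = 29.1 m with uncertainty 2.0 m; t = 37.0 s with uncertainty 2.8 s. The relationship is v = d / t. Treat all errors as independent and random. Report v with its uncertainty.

Products/powers → add relative errors in quadrature, weighted by exponent:
  (1·δd/d)² = (1×0.0687)² = 0.00472;  (-1·δt/t)² = (-1×0.0757)² = 0.00573
δv/v = √(0.0105) = 0.102
v = 0.786 m/s, so δv = 0.102 × 0.786 = 0.0804 m/s.

0.786 ± 0.0804 m/s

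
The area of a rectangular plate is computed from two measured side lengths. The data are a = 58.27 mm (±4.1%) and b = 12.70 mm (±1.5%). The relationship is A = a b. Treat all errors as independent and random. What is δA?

Each factor contributes (exponent × relative error)² to (δA/A)²:
  (1·δa/a)² = (1×0.0410)² = 0.00168;  (1·δb/b)² = (1×0.0150)² = 0.000225
δA/A = √(0.00191) = 0.0437
A = 740.0 mm^2, so δA = 0.0437 × 740.0 = 32.3 mm^2.

32.3 mm^2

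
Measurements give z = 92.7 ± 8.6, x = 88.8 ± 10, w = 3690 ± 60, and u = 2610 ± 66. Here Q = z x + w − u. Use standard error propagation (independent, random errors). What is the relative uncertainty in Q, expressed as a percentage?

12.9%

Let p = z·x = 8230. δp/p = √((1·δz/z)² + (1·δx/x)²) = √(0.00861 + 0.0127) = 0.146, so δp = 1200.
Q = p + w − u: δQ = √(δp² + δw² + δu²) = √(1.44e+06 + 3600 + 4360) = 1200
Q = 9310, so δQ/Q = 1200/9310 = 0.129.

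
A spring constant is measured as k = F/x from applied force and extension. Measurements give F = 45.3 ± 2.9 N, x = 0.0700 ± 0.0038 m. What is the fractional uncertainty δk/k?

0.0839

Relative error in a monomial: (δk/k)² = Σ (nᵢ · δxᵢ/xᵢ)².
  (1·δF/F)² = (1×0.0640)² = 0.00410;  (-1·δx/x)² = (-1×0.0543)² = 0.00295
δk/k = √(0.00705) = 0.0839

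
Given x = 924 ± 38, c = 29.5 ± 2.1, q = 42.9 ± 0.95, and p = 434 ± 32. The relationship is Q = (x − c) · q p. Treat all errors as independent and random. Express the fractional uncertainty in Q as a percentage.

Let u = x − c = 894. δu = √(δx² + δc²) = √(1440 + 4.41) = 38.1, so δu/u = 0.0425.
Q is then a monomial in u, q, p:
δQ/Q = √((δu/u)² + (1·δq/q)² + (1·δp/p)²) = √(0.00181 + 0.000490 + 0.00544) = 0.0880

8.80%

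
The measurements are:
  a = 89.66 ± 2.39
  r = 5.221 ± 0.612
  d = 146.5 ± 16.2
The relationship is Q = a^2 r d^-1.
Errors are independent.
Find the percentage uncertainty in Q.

17.0%

Since Q is a product/quotient, work with relative uncertainties:
  (2·δa/a)² = (2×0.0267)² = 0.00284;  (1·δr/r)² = (1×0.117)² = 0.0137;  (-1·δd/d)² = (-1×0.111)² = 0.0122
δQ/Q = √(0.0288) = 0.170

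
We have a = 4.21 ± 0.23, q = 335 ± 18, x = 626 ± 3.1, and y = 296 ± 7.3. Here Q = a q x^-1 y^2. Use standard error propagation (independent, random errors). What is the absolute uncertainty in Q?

18000

For a monomial Q ∝ a, q, x^-1, y^2, fractional errors add in quadrature:
  (1·δa/a)² = (1×0.0546)² = 0.00298;  (1·δq/q)² = (1×0.0537)² = 0.00289;  (-1·δx/x)² = (-1×0.00495)² = 2.45e-05;  (2·δy/y)² = (2×0.0247)² = 0.00243
δQ/Q = √(0.00833) = 0.0913
Q = 1.97e+05, so δQ = 0.0913 × 1.97e+05 = 18000.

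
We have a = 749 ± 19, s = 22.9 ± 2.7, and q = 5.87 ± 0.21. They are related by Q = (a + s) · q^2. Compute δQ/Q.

Let u = a + s = 772. δu = √(δa² + δs²) = √(361 + 7.29) = 19.2, so δu/u = 0.0249.
Q is then a monomial in u, q:
δQ/Q = √((δu/u)² + (2·δq/q)²) = √(0.000618 + 0.00512) = 0.0757

0.0757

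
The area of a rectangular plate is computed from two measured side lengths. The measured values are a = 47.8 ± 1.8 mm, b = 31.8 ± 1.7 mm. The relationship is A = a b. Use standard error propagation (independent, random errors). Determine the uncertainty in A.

Each factor contributes (exponent × relative error)² to (δA/A)²:
  (1·δa/a)² = (1×0.0377)² = 0.00142;  (1·δb/b)² = (1×0.0535)² = 0.00286
δA/A = √(0.00428) = 0.0654
A = 1520 mm^2, so δA = 0.0654 × 1520 = 99.4 mm^2.

99.4 mm^2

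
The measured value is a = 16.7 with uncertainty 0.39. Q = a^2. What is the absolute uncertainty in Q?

13.0

Q ∝ a^2, so δQ/Q = |2| · δa/a = 2 × 0.0234 = 0.0467.
Q = 279, so δQ = 0.0467 × 279 = 13.0.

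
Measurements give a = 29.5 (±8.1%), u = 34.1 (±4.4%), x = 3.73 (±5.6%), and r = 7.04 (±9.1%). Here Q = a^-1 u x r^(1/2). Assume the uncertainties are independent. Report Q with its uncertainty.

Each factor contributes (exponent × relative error)² to (δQ/Q)²:
  (-1·δa/a)² = (-1×0.0810)² = 0.00656;  (1·δu/u)² = (1×0.0440)² = 0.00194;  (1·δx/x)² = (1×0.0560)² = 0.00314;  (½·δr/r)² = (0.5×0.0910)² = 0.00207
δQ/Q = √(0.0137) = 0.117
Q = 11.4, so δQ = 0.117 × 11.4 = 1.34.

11.4 ± 1.34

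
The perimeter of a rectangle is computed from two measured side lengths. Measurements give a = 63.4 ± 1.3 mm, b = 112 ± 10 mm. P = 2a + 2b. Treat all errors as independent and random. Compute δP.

P is a linear combination, so absolute uncertainties add in quadrature:
  (2·δa)² = 6.76;  (2·δb)² = 400
δP = √(407) = 20.2 mm

20.2 mm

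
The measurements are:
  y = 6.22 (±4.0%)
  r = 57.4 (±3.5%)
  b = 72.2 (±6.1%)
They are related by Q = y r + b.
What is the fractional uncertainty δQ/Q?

0.0454

Let p = y·r = 357. δp/p = √((1·δy/y)² + (1·δr/r)²) = √(0.00160 + 0.00123) = 0.0532, so δp = 19.0.
Q = p + b: δQ = √(δp² + δb²) = √(360 + 19.4) = 19.5
Q = 429, so δQ/Q = 19.5/429 = 0.0454.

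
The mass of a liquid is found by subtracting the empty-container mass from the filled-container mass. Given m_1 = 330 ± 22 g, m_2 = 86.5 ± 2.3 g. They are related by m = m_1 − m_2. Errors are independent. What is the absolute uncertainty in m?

Absolute uncertainties add in quadrature for a linear combination:
  (δm_1)² = 484;  (δm_2)² = 5.29
δm = √(489) = 22.1 g

22.1 g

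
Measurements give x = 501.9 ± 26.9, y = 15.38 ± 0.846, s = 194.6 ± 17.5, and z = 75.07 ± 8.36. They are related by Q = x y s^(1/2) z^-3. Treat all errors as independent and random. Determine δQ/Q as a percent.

34.6%

Relative error in a monomial: (δQ/Q)² = Σ (nᵢ · δxᵢ/xᵢ)².
  (1·δx/x)² = (1×0.0536)² = 0.00287;  (1·δy/y)² = (1×0.0550)² = 0.00303;  (½·δs/s)² = (0.5×0.0899)² = 0.00202;  (-3·δz/z)² = (-3×0.111)² = 0.112
δQ/Q = √(0.120) = 0.346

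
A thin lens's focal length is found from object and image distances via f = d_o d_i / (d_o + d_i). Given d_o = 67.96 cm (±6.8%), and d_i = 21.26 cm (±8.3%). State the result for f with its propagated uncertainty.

∂f/∂d_o = (d_i/(d_o+d_i))² = 0.0568;  ∂f/∂d_i = (d_o/(d_o+d_i))² = 0.580
δf = √((∂f/∂d_o · δd_o)² + (∂f/∂d_i · δd_i)²) = √(0.0689 + 1.05) = 1.06 cm
f = 16.19 cm.

16.19 ± 1.06 cm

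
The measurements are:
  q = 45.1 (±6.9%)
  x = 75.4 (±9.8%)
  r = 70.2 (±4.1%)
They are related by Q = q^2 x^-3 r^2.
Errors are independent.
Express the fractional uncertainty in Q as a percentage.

33.5%

Since Q is a product/quotient, work with relative uncertainties:
  (2·δq/q)² = (2×0.0690)² = 0.0190;  (-3·δx/x)² = (-3×0.0980)² = 0.0864;  (2·δr/r)² = (2×0.0410)² = 0.00672
δQ/Q = √(0.112) = 0.335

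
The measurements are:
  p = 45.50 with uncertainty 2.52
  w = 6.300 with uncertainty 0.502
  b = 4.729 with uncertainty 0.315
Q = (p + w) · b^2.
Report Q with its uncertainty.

1158 ± 165

Let u = p + w = 51.80. δu = √(δp² + δw²) = √(6.35 + 0.252) = 2.57, so δu/u = 0.0496.
Q is then a monomial in u, b:
δQ/Q = √((δu/u)² + (2·δb/b)²) = √(0.00246 + 0.0177) = 0.142
Q = 1158, so δQ = 0.142 × 1158 = 165.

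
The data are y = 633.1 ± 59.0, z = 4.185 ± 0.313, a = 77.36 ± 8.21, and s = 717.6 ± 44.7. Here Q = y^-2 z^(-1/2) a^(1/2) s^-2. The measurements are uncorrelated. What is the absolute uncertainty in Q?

Relative error in a monomial: (δQ/Q)² = Σ (nᵢ · δxᵢ/xᵢ)².
  (-2·δy/y)² = (-2×0.0932)² = 0.0347;  (−½·δz/z)² = (-0.5×0.0748)² = 0.00140;  (½·δa/a)² = (0.5×0.106)² = 0.00282;  (-2·δs/s)² = (-2×0.0623)² = 0.0155
δQ/Q = √(0.0545) = 0.233
Q = 2.083e-11, so δQ = 0.233 × 2.083e-11 = 4.86e-12.

4.86e-12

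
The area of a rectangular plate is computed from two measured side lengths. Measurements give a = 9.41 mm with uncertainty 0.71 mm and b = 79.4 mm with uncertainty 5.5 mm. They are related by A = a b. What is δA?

76.5 mm^2

For a monomial A ∝ a, b, fractional errors add in quadrature:
  (1·δa/a)² = (1×0.0755)² = 0.00569;  (1·δb/b)² = (1×0.0693)² = 0.00480
δA/A = √(0.0105) = 0.102
A = 747 mm^2, so δA = 0.102 × 747 = 76.5 mm^2.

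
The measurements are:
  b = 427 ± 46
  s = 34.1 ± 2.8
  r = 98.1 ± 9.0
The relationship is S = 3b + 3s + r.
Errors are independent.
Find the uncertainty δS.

S is a linear combination, so absolute uncertainties add in quadrature:
  (3·δb)² = 19000;  (3·δs)² = 70.6;  (δr)² = 81.0
δS = √(19200) = 139

139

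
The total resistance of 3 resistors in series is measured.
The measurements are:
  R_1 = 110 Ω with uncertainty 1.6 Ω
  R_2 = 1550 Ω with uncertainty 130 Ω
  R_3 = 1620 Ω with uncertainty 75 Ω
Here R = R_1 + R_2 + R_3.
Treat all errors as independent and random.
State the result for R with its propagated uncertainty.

R is a linear combination, so absolute uncertainties add in quadrature:
  (δR_1)² = 2.56;  (δR_2)² = 16900;  (δR_3)² = 5620
δR = √(22500) = 150 Ω
R = 3280 Ω.

3280 ± 150 Ω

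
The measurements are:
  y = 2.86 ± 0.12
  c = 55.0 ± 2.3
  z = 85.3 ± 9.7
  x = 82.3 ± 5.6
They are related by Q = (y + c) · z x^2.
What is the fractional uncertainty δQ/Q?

Let u = y + c = 57.9. δu = √(δy² + δc²) = √(0.0144 + 5.29) = 2.30, so δu/u = 0.0398.
Q is then a monomial in u, z, x:
δQ/Q = √((δu/u)² + (1·δz/z)² + (2·δx/x)²) = √(0.00158 + 0.0129 + 0.0185) = 0.182

0.182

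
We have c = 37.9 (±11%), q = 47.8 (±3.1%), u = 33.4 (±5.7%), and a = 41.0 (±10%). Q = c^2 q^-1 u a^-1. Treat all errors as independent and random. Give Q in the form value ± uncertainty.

24.5 ± 6.13

Since Q is a product/quotient, work with relative uncertainties:
  (2·δc/c)² = (2×0.110)² = 0.0484;  (-1·δq/q)² = (-1×0.0310)² = 0.000961;  (1·δu/u)² = (1×0.0570)² = 0.00325;  (-1·δa/a)² = (-1×0.100)² = 0.0100
δQ/Q = √(0.0626) = 0.250
Q = 24.5, so δQ = 0.250 × 24.5 = 6.13.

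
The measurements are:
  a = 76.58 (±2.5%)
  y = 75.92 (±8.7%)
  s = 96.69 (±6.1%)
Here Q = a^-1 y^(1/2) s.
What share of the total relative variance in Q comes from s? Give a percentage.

59.6%

(δQ/Q)² = (-1·δa/a)² + (½·δy/y)² + (1·δs/s)²
  a term: (-1×0.0250)² = 0.000625
  y term: (0.5×0.0870)² = 0.00189
  s term: (1×0.0610)² = 0.00372
Total = 0.00624. Share from s = 0.00372/0.00624 = 0.596.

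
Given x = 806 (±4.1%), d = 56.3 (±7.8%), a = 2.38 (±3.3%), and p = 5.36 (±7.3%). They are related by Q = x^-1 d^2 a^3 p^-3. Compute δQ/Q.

For a monomial Q ∝ x^-1, d^2, a^3, p^-3, fractional errors add in quadrature:
  (-1·δx/x)² = (-1×0.0410)² = 0.00168;  (2·δd/d)² = (2×0.0780)² = 0.0243;  (3·δa/a)² = (3×0.0330)² = 0.00980;  (-3·δp/p)² = (-3×0.0730)² = 0.0480
δQ/Q = √(0.0838) = 0.289

0.289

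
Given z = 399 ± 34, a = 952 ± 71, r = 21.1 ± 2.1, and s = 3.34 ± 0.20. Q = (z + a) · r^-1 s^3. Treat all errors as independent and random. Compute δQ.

Let u = z + a = 1350. δu = √(δz² + δa²) = √(1160 + 5040) = 78.7, so δu/u = 0.0583.
Q is then a monomial in u, r, s:
δQ/Q = √((δu/u)² + (-1·δr/r)² + (3·δs/s)²) = √(0.00340 + 0.00991 + 0.0323) = 0.213
Q = 2390, so δQ = 0.213 × 2390 = 509.

509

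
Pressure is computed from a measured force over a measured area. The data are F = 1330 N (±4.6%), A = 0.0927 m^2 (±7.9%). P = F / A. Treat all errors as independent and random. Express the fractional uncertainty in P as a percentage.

Since P is a product/quotient, work with relative uncertainties:
  (1·δF/F)² = (1×0.0460)² = 0.00212;  (-1·δA/A)² = (-1×0.0790)² = 0.00624
δP/P = √(0.00836) = 0.0914

9.14%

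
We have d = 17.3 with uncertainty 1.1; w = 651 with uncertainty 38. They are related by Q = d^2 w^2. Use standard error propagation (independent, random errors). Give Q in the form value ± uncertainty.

(1.27 ± 0.219) × 10^8

For a monomial Q ∝ d^2, w^2, fractional errors add in quadrature:
  (2·δd/d)² = (2×0.0636)² = 0.0162;  (2·δw/w)² = (2×0.0584)² = 0.0136
δQ/Q = √(0.0298) = 0.173
Q = 1.27e+08, so δQ = 0.173 × 1.27e+08 = 2.19e+07.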